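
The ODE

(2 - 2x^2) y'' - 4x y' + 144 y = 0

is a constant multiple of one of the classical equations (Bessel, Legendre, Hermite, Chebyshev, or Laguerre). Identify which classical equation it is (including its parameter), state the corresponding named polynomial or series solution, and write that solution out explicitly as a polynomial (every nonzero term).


All three coefficients share the factor 2; dividing through by 2 gives  (1 - x^2) y'' - 2x y' + 72 y = 0.
This matches the Legendre equation (1 - x^2) y'' - 2x y' + n(n+1) y = 0 (note the -2x y' term) with n(n+1) = 72, so n = 8; the polynomial solution is P_8(x).
With y = sum_k a_k x^k, matching x^k gives (k+2)(k+1) a_{k+2} = [k(k+1) - n(n+1)] a_k = (k - 8)(k + 9) a_k. The right side vanishes at k = 8, so the series with the parity of 8 terminates at degree 8.
Standard normalization (P_n(1) = 1): leading coefficient (2n)!/(2^n (n!)^2) = 20922789888000/(256*1625702400) = 6435/128, so a_8 = 6435/128. Work downward with a_k = (k+1)(k+2) a_{k+2} / ((k - 8)(k + 9)):
  a_6 = (7)(8)(6435/128) / ((6 - 8)(6 + 9)) = (45045/16)/(-30) = -3003/32
  a_4 = (5)(6)(-3003/32) / ((4 - 8)(4 + 9)) = (-45045/16)/(-52) = 3465/64
  a_2 = (3)(4)(3465/64) / ((2 - 8)(2 + 9)) = (10395/16)/(-66) = -315/32
  a_0 = (1)(2)(-315/32) / ((0 - 8)(0 + 9)) = (-315/16)/(-72) = 35/128
Hence P_8(x) = 6435 x^8/128 - 3003 x^6/32 + 3465 x^4/64 - 315 x^2/32 + 35/128.

P_8(x); series = 6435 x^8/128 - 3003 x^6/32 + 3465 x^4/64 - 315 x^2/32 + 35/128


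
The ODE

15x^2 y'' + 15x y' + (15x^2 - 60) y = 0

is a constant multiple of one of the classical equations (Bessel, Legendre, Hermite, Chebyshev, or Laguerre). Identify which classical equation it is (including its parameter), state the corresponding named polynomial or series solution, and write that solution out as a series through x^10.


All three coefficients share the factor 15; dividing through by 15 gives  x^2 y'' + x y' + (x^2 - 4) y = 0.
This matches the Bessel equation x^2 y'' + x y' + (x^2 - nu^2) y = 0 with nu^2 = 4, so nu = 2; the solution bounded at x = 0 is J_2(x).
Frobenius at x = 0: indicial roots ±nu; for r = nu the recurrence k(k + 2nu) c_k = -c_{k-2} gives the standard series J_nu(x) = sum_{k>=0} (-1)^k / (k! (k+nu)!) (x/2)^(2k+nu). Evaluate the first 5 terms:
  k = 0: (-1)^0 / (0! * 2! * 2^2) x^2 = 1/(1*2*4) x^2 = (1/8) x^2
  k = 1: (-1)^1 / (1! * 3! * 2^4) x^4 = -1/(1*6*16) x^4 = (-1/96) x^4
  k = 2: (-1)^2 / (2! * 4! * 2^6) x^6 = 1/(2*24*64) x^6 = (1/3072) x^6
  k = 3: (-1)^3 / (3! * 5! * 2^8) x^8 = -1/(6*120*256) x^8 = (-1/184320) x^8
  k = 4: (-1)^4 / (4! * 6! * 2^10) x^10 = 1/(24*720*1024) x^10 = (1/17694720) x^10
Hence J_2(x) = x^10/17694720 - x^8/184320 + x^6/3072 - x^4/96 + x^2/8 + ....

J_2(x); series = x^10/17694720 - x^8/184320 + x^6/3072 - x^4/96 + x^2/8


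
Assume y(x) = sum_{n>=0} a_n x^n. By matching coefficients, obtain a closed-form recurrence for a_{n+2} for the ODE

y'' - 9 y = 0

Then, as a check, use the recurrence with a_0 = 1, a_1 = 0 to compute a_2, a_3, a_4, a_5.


Substitute y = sum_n a_n x^n into y'' + (const) y = 0.
y''(x) = sum_{n>=0} (n+2)(n+1) a_{n+2} x^n.
The ODE becomes sum_n [(n+2)(n+1) a_{n+2} - 9 a_n] x^n = 0.
Setting each coefficient to zero gives the recurrence:
  (n+2)(n+1) a_{n+2} - 9 a_n = 0,
  a_{n+2} = 9 / ((n+1)(n+2)) a_n.

Check with a_0 = 1, a_1 = 0 (apply the recurrence for n = 0, 1, 2, 3): a_0 = 1, a_1 = 0, a_2 = 9/2, a_3 = 0, a_4 = 27/8, a_5 = 0.

a_{n+2} = 9/((n+1)(n+2)) * a_n; check: a_0 = 1, a_1 = 0, a_2 = 9/2, a_3 = 0, a_4 = 27/8, a_5 = 0


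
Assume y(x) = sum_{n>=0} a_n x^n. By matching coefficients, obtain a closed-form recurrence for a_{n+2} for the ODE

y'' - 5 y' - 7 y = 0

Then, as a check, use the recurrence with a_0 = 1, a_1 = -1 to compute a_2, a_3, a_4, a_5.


Substitute y = sum_n a_n x^n.
y''(x) has coefficient (n+2)(n+1) a_{n+2} at x^n;
-5 y'(x) has coefficient -5 (n+1) a_{n+1} at x^n;
-7 y(x) has coefficient -7 a_n at x^n.
Matching x^n: (n+2)(n+1) a_{n+2} - 5 (n+1) a_{n+1} - 7 a_n = 0.
Thus a_{n+2} = [5 (n+1) a_{n+1} + 7 a_n] / ((n+1)(n+2)).

Check with a_0 = 1, a_1 = -1 (apply the recurrence for n = 0, 1, 2, 3): a_0 = 1, a_1 = -1, a_2 = 1, a_3 = 1/2, a_4 = 29/24, a_5 = 83/60.

a_(n+2) = [5 (n+1) a_(n+1) + 7 a_n] / ((n+1)(n+2)); check: a_0 = 1, a_1 = -1, a_2 = 1, a_3 = 1/2, a_4 = 29/24, a_5 = 83/60


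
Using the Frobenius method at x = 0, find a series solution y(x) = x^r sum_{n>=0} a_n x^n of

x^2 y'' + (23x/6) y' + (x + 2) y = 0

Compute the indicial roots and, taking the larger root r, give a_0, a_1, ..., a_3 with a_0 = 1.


Write in Frobenius form y'' + (p(x)/x) y' + (q(x)/x^2) y = 0:
  p(x) = 23/6,  q(x) = x + 2.
Indicial equation: r(r-1) + (23/6) r + (2) = 0 -> roots r_1 = -4/3, r_2 = -3/2.
Take r = r_1 = -4/3. Let y(x) = x^r sum_{n>=0} a_n x^n with a_0 = 1.
Substitute y = x^r sum a_n x^n and match x^{r+n}. The recurrence is
  D(n) a_n + 1 a_{n-1} = 0,  where D(n) = (r+n)(r+n-1) + (23/6)(r+n) + (2).
  a_n = -1 / D(n) * a_{n-1}.
Since the indicial polynomial factors as (r - r_1)(r - r_2), D(n) = (r_1 + n - r_1)(r_1 + n - r_2) = n(n + 1/6).
Evaluating step by step (a_0 = 1):
  n = 1: D(1) = 1(1 + 1/6) = 7/6; numerator = -1(1) = -1; a_1 = (-1)/(7/6) = -6/7
  n = 2: D(2) = 2(2 + 1/6) = 13/3; numerator = -1(-6/7) = 6/7; a_2 = (6/7)/(13/3) = 18/91
  n = 3: D(3) = 3(3 + 1/6) = 19/2; numerator = -1(18/91) = -18/91; a_3 = (-18/91)/(19/2) = -36/1729

r = -4/3; a_0 = 1; a_1 = -6/7; a_2 = 18/91; a_3 = -36/1729


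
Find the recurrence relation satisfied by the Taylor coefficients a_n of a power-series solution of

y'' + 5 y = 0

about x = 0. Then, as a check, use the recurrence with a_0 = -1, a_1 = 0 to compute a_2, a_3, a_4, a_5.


Substitute y = sum_n a_n x^n into y'' + (const) y = 0.
y''(x) = sum_{n>=0} (n+2)(n+1) a_{n+2} x^n.
The ODE becomes sum_n [(n+2)(n+1) a_{n+2} + 5 a_n] x^n = 0.
Setting each coefficient to zero gives the recurrence:
  (n+2)(n+1) a_{n+2} + 5 a_n = 0,
  a_{n+2} = -5 / ((n+1)(n+2)) a_n.

Check with a_0 = -1, a_1 = 0 (apply the recurrence for n = 0, 1, 2, 3): a_0 = -1, a_1 = 0, a_2 = 5/2, a_3 = 0, a_4 = -25/24, a_5 = 0.

a_{n+2} = -5/((n+1)(n+2)) * a_n; check: a_0 = -1, a_1 = 0, a_2 = 5/2, a_3 = 0, a_4 = -25/24, a_5 = 0


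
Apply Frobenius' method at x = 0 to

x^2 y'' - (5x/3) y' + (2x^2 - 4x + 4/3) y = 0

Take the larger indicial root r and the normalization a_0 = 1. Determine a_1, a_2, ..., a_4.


Write in Frobenius form y'' + (p(x)/x) y' + (q(x)/x^2) y = 0:
  p(x) = -5/3,  q(x) = 2x^2 - 4x + 4/3.
Indicial equation: r(r-1) + (-5/3) r + (4/3) = 0 -> roots r_1 = 2, r_2 = 2/3.
Take r = r_1 = 2. Let y(x) = x^r sum_{n>=0} a_n x^n with a_0 = 1.
Substitute y = x^r sum a_n x^n and match x^{r+n}. The recurrence is
  D(n) a_n - 4 a_{n-1} + 2 a_{n-2} = 0,  where D(n) = (r+n)(r+n-1) + (-5/3)(r+n) + (4/3).
  a_n = [4 a_{n-1} - 2 a_{n-2}] / D(n).
Since the indicial polynomial factors as (r - r_1)(r - r_2), D(n) = (r_1 + n - r_1)(r_1 + n - r_2) = n(n + 4/3).
Evaluating step by step (a_0 = 1):
  n = 1: D(1) = 1(1 + 4/3) = 7/3; numerator = 4(1) = 4; a_1 = (4)/(7/3) = 12/7
  n = 2: D(2) = 2(2 + 4/3) = 20/3; numerator = 4(12/7) - 2(1) = 34/7; a_2 = (34/7)/(20/3) = 51/70
  n = 3: D(3) = 3(3 + 4/3) = 13; numerator = 4(51/70) - 2(12/7) = -18/35; a_3 = (-18/35)/(13) = -18/455
  n = 4: D(4) = 4(4 + 4/3) = 64/3; numerator = 4(-18/455) - 2(51/70) = -21/13; a_4 = (-21/13)/(64/3) = -63/832

r = 2; a_0 = 1; a_1 = 12/7; a_2 = 51/70; a_3 = -18/455; a_4 = -63/832


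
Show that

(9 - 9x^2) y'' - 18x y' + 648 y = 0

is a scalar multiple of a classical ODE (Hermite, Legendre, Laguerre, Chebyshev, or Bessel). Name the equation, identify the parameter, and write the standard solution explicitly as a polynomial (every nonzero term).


All three coefficients share the factor 9; dividing through by 9 gives  (1 - x^2) y'' - 2x y' + 72 y = 0.
This matches the Legendre equation (1 - x^2) y'' - 2x y' + n(n+1) y = 0 (note the -2x y' term) with n(n+1) = 72, so n = 8; the polynomial solution is P_8(x).
With y = sum_k a_k x^k, matching x^k gives (k+2)(k+1) a_{k+2} = [k(k+1) - n(n+1)] a_k = (k - 8)(k + 9) a_k. The right side vanishes at k = 8, so the series with the parity of 8 terminates at degree 8.
Standard normalization (P_n(1) = 1): leading coefficient (2n)!/(2^n (n!)^2) = 20922789888000/(256*1625702400) = 6435/128, so a_8 = 6435/128. Work downward with a_k = (k+1)(k+2) a_{k+2} / ((k - 8)(k + 9)):
  a_6 = (7)(8)(6435/128) / ((6 - 8)(6 + 9)) = (45045/16)/(-30) = -3003/32
  a_4 = (5)(6)(-3003/32) / ((4 - 8)(4 + 9)) = (-45045/16)/(-52) = 3465/64
  a_2 = (3)(4)(3465/64) / ((2 - 8)(2 + 9)) = (10395/16)/(-66) = -315/32
  a_0 = (1)(2)(-315/32) / ((0 - 8)(0 + 9)) = (-315/16)/(-72) = 35/128
Hence P_8(x) = 6435 x^8/128 - 3003 x^6/32 + 3465 x^4/64 - 315 x^2/32 + 35/128.

P_8(x); series = 6435 x^8/128 - 3003 x^6/32 + 3465 x^4/64 - 315 x^2/32 + 35/128


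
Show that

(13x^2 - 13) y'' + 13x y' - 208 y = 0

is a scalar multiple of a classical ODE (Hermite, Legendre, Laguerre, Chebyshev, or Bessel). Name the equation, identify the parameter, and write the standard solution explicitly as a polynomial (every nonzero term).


All three coefficients share the factor -13; dividing through by -13 gives  (1 - x^2) y'' - x y' + 16 y = 0.
This matches the Chebyshev equation (1 - x^2) y'' - x y' + n^2 y = 0 (note the -x y' term, not -2x y') with n^2 = 16, so n = 4; the polynomial solution is T_4(x).
With y = sum_k a_k x^k, matching x^k gives (k+2)(k+1) a_{k+2} = (k^2 - n^2) a_k = (k - 4)(k + 4) a_k. The right side vanishes at k = 4, so the series with the parity of 4 terminates at degree 4.
Standard normalization: leading coefficient of T_n is 2^(n-1), so a_4 = 2^3 = 8. Work downward with a_k = (k+1)(k+2) a_{k+2} / ((k - 4)(k + 4)):
  a_2 = (3)(4)(8) / ((2 - 4)(2 + 4)) = 96/(-12) = -8
  a_0 = (1)(2)(-8) / ((0 - 4)(0 + 4)) = -16/(-16) = 1
Hence T_4(x) = 8 x^4 - 8 x^2 + 1.

T_4(x); series = 8 x^4 - 8 x^2 + 1


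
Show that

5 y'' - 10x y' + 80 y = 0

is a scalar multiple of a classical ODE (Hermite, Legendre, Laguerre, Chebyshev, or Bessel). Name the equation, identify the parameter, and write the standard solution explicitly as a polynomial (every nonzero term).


All three coefficients share the factor 5; dividing through by 5 gives  y'' - 2x y' + 16 y = 0.
This matches the Hermite equation y'' - 2x y' + 2n y = 0 with 2n = 16, so n = 8; the polynomial solution is H_8(x).
With y = sum_k a_k x^k, matching x^k gives (k+2)(k+1) a_{k+2} = 2(k - n) a_k = 2(k - 8) a_k. The right side vanishes at k = 8, so the series with the parity of 8 terminates at degree 8.
Standard normalization: leading coefficient of H_n is 2^n, so a_8 = 2^8 = 256. Work downward with a_k = (k+1)(k+2) a_{k+2} / (2(k - n)):
  a_6 = (7)(8)(256) / (2(6 - 8)) = 14336/(-4) = -3584
  a_4 = (5)(6)(-3584) / (2(4 - 8)) = -107520/(-8) = 13440
  a_2 = (3)(4)(13440) / (2(2 - 8)) = 161280/(-12) = -13440
  a_0 = (1)(2)(-13440) / (2(0 - 8)) = -26880/(-16) = 1680
Hence H_8(x) = 256 x^8 - 3584 x^6 + 13440 x^4 - 13440 x^2 + 1680.

H_8(x); series = 256 x^8 - 3584 x^6 + 13440 x^4 - 13440 x^2 + 1680


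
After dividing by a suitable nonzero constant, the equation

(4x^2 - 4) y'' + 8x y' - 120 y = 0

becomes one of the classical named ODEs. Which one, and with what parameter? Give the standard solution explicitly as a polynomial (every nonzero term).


All three coefficients share the factor -4; dividing through by -4 gives  (1 - x^2) y'' - 2x y' + 30 y = 0.
This matches the Legendre equation (1 - x^2) y'' - 2x y' + n(n+1) y = 0 (note the -2x y' term) with n(n+1) = 30, so n = 5; the polynomial solution is P_5(x).
With y = sum_k a_k x^k, matching x^k gives (k+2)(k+1) a_{k+2} = [k(k+1) - n(n+1)] a_k = (k - 5)(k + 6) a_k. The right side vanishes at k = 5, so the series with the parity of 5 terminates at degree 5.
Standard normalization (P_n(1) = 1): leading coefficient (2n)!/(2^n (n!)^2) = 3628800/(32*14400) = 63/8, so a_5 = 63/8. Work downward with a_k = (k+1)(k+2) a_{k+2} / ((k - 5)(k + 6)):
  a_3 = (4)(5)(63/8) / ((3 - 5)(3 + 6)) = (315/2)/(-18) = -35/4
  a_1 = (2)(3)(-35/4) / ((1 - 5)(1 + 6)) = (-105/2)/(-28) = 15/8
Hence P_5(x) = 63 x^5/8 - 35 x^3/4 + 15 x/8.

P_5(x); series = 63 x^5/8 - 35 x^3/4 + 15 x/8


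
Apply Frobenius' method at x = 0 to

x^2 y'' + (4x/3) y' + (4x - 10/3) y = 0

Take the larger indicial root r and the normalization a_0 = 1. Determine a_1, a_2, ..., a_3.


Write in Frobenius form y'' + (p(x)/x) y' + (q(x)/x^2) y = 0:
  p(x) = 4/3,  q(x) = 4x - 10/3.
Indicial equation: r(r-1) + (4/3) r + (-10/3) = 0 -> roots r_1 = 5/3, r_2 = -2.
Take r = r_1 = 5/3. Let y(x) = x^r sum_{n>=0} a_n x^n with a_0 = 1.
Substitute y = x^r sum a_n x^n and match x^{r+n}. The recurrence is
  D(n) a_n + 4 a_{n-1} = 0,  where D(n) = (r+n)(r+n-1) + (4/3)(r+n) + (-10/3).
  a_n = -4 / D(n) * a_{n-1}.
Since the indicial polynomial factors as (r - r_1)(r - r_2), D(n) = (r_1 + n - r_1)(r_1 + n - r_2) = n(n + 11/3).
Evaluating step by step (a_0 = 1):
  n = 1: D(1) = 1(1 + 11/3) = 14/3; numerator = -4(1) = -4; a_1 = (-4)/(14/3) = -6/7
  n = 2: D(2) = 2(2 + 11/3) = 34/3; numerator = -4(-6/7) = 24/7; a_2 = (24/7)/(34/3) = 36/119
  n = 3: D(3) = 3(3 + 11/3) = 20; numerator = -4(36/119) = -144/119; a_3 = (-144/119)/(20) = -36/595

r = 5/3; a_0 = 1; a_1 = -6/7; a_2 = 36/119; a_3 = -36/595


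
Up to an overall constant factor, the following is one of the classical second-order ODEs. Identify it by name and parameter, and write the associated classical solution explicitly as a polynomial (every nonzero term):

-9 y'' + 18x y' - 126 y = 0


All three coefficients share the factor -9; dividing through by -9 gives  y'' - 2x y' + 14 y = 0.
This matches the Hermite equation y'' - 2x y' + 2n y = 0 with 2n = 14, so n = 7; the polynomial solution is H_7(x).
With y = sum_k a_k x^k, matching x^k gives (k+2)(k+1) a_{k+2} = 2(k - n) a_k = 2(k - 7) a_k. The right side vanishes at k = 7, so the series with the parity of 7 terminates at degree 7.
Standard normalization: leading coefficient of H_n is 2^n, so a_7 = 2^7 = 128. Work downward with a_k = (k+1)(k+2) a_{k+2} / (2(k - n)):
  a_5 = (6)(7)(128) / (2(5 - 7)) = 5376/(-4) = -1344
  a_3 = (4)(5)(-1344) / (2(3 - 7)) = -26880/(-8) = 3360
  a_1 = (2)(3)(3360) / (2(1 - 7)) = 20160/(-12) = -1680
Hence H_7(x) = 128 x^7 - 1344 x^5 + 3360 x^3 - 1680 x.

H_7(x); series = 128 x^7 - 1344 x^5 + 3360 x^3 - 1680 x


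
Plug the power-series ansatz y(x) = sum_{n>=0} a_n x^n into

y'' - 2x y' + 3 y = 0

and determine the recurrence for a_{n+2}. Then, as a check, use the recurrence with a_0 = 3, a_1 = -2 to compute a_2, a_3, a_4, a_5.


Substitute y = sum_n a_n x^n.
y''(x) has coefficient (n+2)(n+1) a_{n+2} at x^n;
-2 x y'(x) has coefficient -2 n a_n at x^n (shift);
3 y(x) has coefficient 3 a_n at x^n.
Matching x^n: (n+2)(n+1) a_{n+2} + (-2n + 3) a_n = 0.
Thus a_{n+2} = (2n - 3) / ((n+1)(n+2)) * a_n.

Check with a_0 = 3, a_1 = -2 (apply the recurrence for n = 0, 1, 2, 3): a_0 = 3, a_1 = -2, a_2 = -9/2, a_3 = 1/3, a_4 = -3/8, a_5 = 1/20.

a_(n+2) = (2n - 3) / ((n+1)(n+2)) * a_n; check: a_0 = 3, a_1 = -2, a_2 = -9/2, a_3 = 1/3, a_4 = -3/8, a_5 = 1/20


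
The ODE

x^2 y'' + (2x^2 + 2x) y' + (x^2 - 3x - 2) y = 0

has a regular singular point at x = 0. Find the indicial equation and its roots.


Divide by x^2 to reach normal form y'' + P_1(x) y' + P_2(x) y = 0 with P_1(x) = 2 + 2/x and P_2(x) = 1 - 3/x - 2/x^2.
x = 0 is a singular point because the y'-coefficient 2 + 2/x has a pole at x = 0 and the y-coefficient 1 - 3/x - 2/x^2 has a pole at x = 0.
It is a regular singular point because x P_1(x) = p(x) = 2x + 2 and x^2 P_2(x) = q(x) = x^2 - 3x - 2 are polynomials, hence analytic at x = 0.
p(0) = 2,  q(0) = -2.
Indicial equation: r(r-1) + p(0) r + q(0) = 0, i.e. r^2 + (p(0) - 1) r + q(0) = 0, i.e. r^2 + 1 r - 2 = 0.
Discriminant: (1)^2 - 4(-2) = 9, so r = (-1 ± 3)/2.
Solving: r_1 = 1, r_2 = -2.

indicial: r^2 + 1 r - 2 = 0; roots r_1 = 1, r_2 = -2


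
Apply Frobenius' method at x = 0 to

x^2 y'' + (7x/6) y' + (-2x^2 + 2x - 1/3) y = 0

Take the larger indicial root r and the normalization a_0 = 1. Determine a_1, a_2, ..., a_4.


Write in Frobenius form y'' + (p(x)/x) y' + (q(x)/x^2) y = 0:
  p(x) = 7/6,  q(x) = -2x^2 + 2x - 1/3.
Indicial equation: r(r-1) + (7/6) r + (-1/3) = 0 -> roots r_1 = 1/2, r_2 = -2/3.
Take r = r_1 = 1/2. Let y(x) = x^r sum_{n>=0} a_n x^n with a_0 = 1.
Substitute y = x^r sum a_n x^n and match x^{r+n}. The recurrence is
  D(n) a_n + 2 a_{n-1} - 2 a_{n-2} = 0,  where D(n) = (r+n)(r+n-1) + (7/6)(r+n) + (-1/3).
  a_n = [-2 a_{n-1} + 2 a_{n-2}] / D(n).
Since the indicial polynomial factors as (r - r_1)(r - r_2), D(n) = (r_1 + n - r_1)(r_1 + n - r_2) = n(n + 7/6).
Evaluating step by step (a_0 = 1):
  n = 1: D(1) = 1(1 + 7/6) = 13/6; numerator = -2(1) = -2; a_1 = (-2)/(13/6) = -12/13
  n = 2: D(2) = 2(2 + 7/6) = 19/3; numerator = -2(-12/13) + 2(1) = 50/13; a_2 = (50/13)/(19/3) = 150/247
  n = 3: D(3) = 3(3 + 7/6) = 25/2; numerator = -2(150/247) + 2(-12/13) = -756/247; a_3 = (-756/247)/(25/2) = -1512/6175
  n = 4: D(4) = 4(4 + 7/6) = 62/3; numerator = -2(-1512/6175) + 2(150/247) = 10524/6175; a_4 = (10524/6175)/(62/3) = 15786/191425

r = 1/2; a_0 = 1; a_1 = -12/13; a_2 = 150/247; a_3 = -1512/6175; a_4 = 15786/191425


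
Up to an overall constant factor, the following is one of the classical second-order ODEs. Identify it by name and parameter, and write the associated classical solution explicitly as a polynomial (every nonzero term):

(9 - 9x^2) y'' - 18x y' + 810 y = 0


All three coefficients share the factor 9; dividing through by 9 gives  (1 - x^2) y'' - 2x y' + 90 y = 0.
This matches the Legendre equation (1 - x^2) y'' - 2x y' + n(n+1) y = 0 (note the -2x y' term) with n(n+1) = 90, so n = 9; the polynomial solution is P_9(x).
With y = sum_k a_k x^k, matching x^k gives (k+2)(k+1) a_{k+2} = [k(k+1) - n(n+1)] a_k = (k - 9)(k + 10) a_k. The right side vanishes at k = 9, so the series with the parity of 9 terminates at degree 9.
Standard normalization (P_n(1) = 1): leading coefficient (2n)!/(2^n (n!)^2) = 6402373705728000/(512*131681894400) = 12155/128, so a_9 = 12155/128. Work downward with a_k = (k+1)(k+2) a_{k+2} / ((k - 9)(k + 10)):
  a_7 = (8)(9)(12155/128) / ((7 - 9)(7 + 10)) = (109395/16)/(-34) = -6435/32
  a_5 = (6)(7)(-6435/32) / ((5 - 9)(5 + 10)) = (-135135/16)/(-60) = 9009/64
  a_3 = (4)(5)(9009/64) / ((3 - 9)(3 + 10)) = (45045/16)/(-78) = -1155/32
  a_1 = (2)(3)(-1155/32) / ((1 - 9)(1 + 10)) = (-3465/16)/(-88) = 315/128
Hence P_9(x) = 12155 x^9/128 - 6435 x^7/32 + 9009 x^5/64 - 1155 x^3/32 + 315 x/128.

P_9(x); series = 12155 x^9/128 - 6435 x^7/32 + 9009 x^5/64 - 1155 x^3/32 + 315 x/128


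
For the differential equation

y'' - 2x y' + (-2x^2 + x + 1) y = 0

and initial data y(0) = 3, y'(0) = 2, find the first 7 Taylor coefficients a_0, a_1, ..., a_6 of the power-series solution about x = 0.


Ansatz: y(x) = sum_{n>=0} a_n x^n, so y'(x) = sum_{n>=1} n a_n x^(n-1) and y''(x) = sum_{n>=2} n(n-1) a_n x^(n-2).
Substitute into P(x) y'' + Q(x) y' + R(x) y = 0 with P(x) = 1, Q(x) = -2x, R(x) = -2x^2 + x + 1, and match powers of x.
Initial conditions: a_0 = 3, a_1 = 2.
Setting the coefficient of each power of x to zero and solving order by order (substituting the coefficients already found):
  x^0: 2 a_2 + a_0 = 0  ->  2 a_2 = -a_0 = -3  ->  a_2 = -3/2
  x^1: 6 a_3 - a_1 + a_0 = 0  ->  6 a_3 = a_1 - a_0 = -1  ->  a_3 = -1/6
  x^2: 12 a_4 - 3 a_2 + a_1 - 2 a_0 = 0  ->  12 a_4 = 3 a_2 - a_1 + 2 a_0 = -1/2  ->  a_4 = -1/24
  x^3: 20 a_5 - 5 a_3 + a_2 - 2 a_1 = 0  ->  20 a_5 = 5 a_3 - a_2 + 2 a_1 = 14/3  ->  a_5 = 7/30
  x^4: 30 a_6 - 7 a_4 + a_3 - 2 a_2 = 0  ->  30 a_6 = 7 a_4 - a_3 + 2 a_2 = -25/8  ->  a_6 = -5/48
Truncated series: y(x) = 3 + 2 x - (3/2) x^2 - (1/6) x^3 - (1/24) x^4 + (7/30) x^5 - (5/48) x^6 + O(x^7).

a_0 = 3; a_1 = 2; a_2 = -3/2; a_3 = -1/6; a_4 = -1/24; a_5 = 7/30; a_6 = -5/48


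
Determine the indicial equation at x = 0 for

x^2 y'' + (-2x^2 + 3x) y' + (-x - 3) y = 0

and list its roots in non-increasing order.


Divide by x^2 to reach normal form y'' + P_1(x) y' + P_2(x) y = 0 with P_1(x) = -2 + 3/x and P_2(x) = -1/x - 3/x^2.
x = 0 is a singular point because the y'-coefficient -2 + 3/x has a pole at x = 0 and the y-coefficient -1/x - 3/x^2 has a pole at x = 0.
It is a regular singular point because x P_1(x) = p(x) = 3 - 2x and x^2 P_2(x) = q(x) = -x - 3 are polynomials, hence analytic at x = 0.
p(0) = 3,  q(0) = -3.
Indicial equation: r(r-1) + p(0) r + q(0) = 0, i.e. r^2 + (p(0) - 1) r + q(0) = 0, i.e. r^2 + 2 r - 3 = 0.
Discriminant: (2)^2 - 4(-3) = 16, so r = (-2 ± 4)/2.
Solving: r_1 = 1, r_2 = -3.

indicial: r^2 + 2 r - 3 = 0; roots r_1 = 1, r_2 = -3


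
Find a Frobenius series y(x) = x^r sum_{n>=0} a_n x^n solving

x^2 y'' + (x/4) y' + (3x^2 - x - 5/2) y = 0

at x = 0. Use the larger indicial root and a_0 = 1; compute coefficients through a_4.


Write in Frobenius form y'' + (p(x)/x) y' + (q(x)/x^2) y = 0:
  p(x) = 1/4,  q(x) = 3x^2 - x - 5/2.
Indicial equation: r(r-1) + (1/4) r + (-5/2) = 0 -> roots r_1 = 2, r_2 = -5/4.
Take r = r_1 = 2. Let y(x) = x^r sum_{n>=0} a_n x^n with a_0 = 1.
Substitute y = x^r sum a_n x^n and match x^{r+n}. The recurrence is
  D(n) a_n - 1 a_{n-1} + 3 a_{n-2} = 0,  where D(n) = (r+n)(r+n-1) + (1/4)(r+n) + (-5/2).
  a_n = [1 a_{n-1} - 3 a_{n-2}] / D(n).
Since the indicial polynomial factors as (r - r_1)(r - r_2), D(n) = (r_1 + n - r_1)(r_1 + n - r_2) = n(n + 13/4).
Evaluating step by step (a_0 = 1):
  n = 1: D(1) = 1(1 + 13/4) = 17/4; numerator = 1(1) = 1; a_1 = (1)/(17/4) = 4/17
  n = 2: D(2) = 2(2 + 13/4) = 21/2; numerator = 1(4/17) - 3(1) = -47/17; a_2 = (-47/17)/(21/2) = -94/357
  n = 3: D(3) = 3(3 + 13/4) = 75/4; numerator = 1(-94/357) - 3(4/17) = -346/357; a_3 = (-346/357)/(75/4) = -1384/26775
  n = 4: D(4) = 4(4 + 13/4) = 29; numerator = 1(-1384/26775) - 3(-94/357) = 19766/26775; a_4 = (19766/26775)/(29) = 19766/776475

r = 2; a_0 = 1; a_1 = 4/17; a_2 = -94/357; a_3 = -1384/26775; a_4 = 19766/776475


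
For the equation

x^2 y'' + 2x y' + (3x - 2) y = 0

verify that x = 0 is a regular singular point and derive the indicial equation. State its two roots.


Divide by x^2 to reach normal form y'' + P_1(x) y' + P_2(x) y = 0 with P_1(x) = 2/x and P_2(x) = 3/x - 2/x^2.
x = 0 is a singular point because the y'-coefficient 2/x has a pole at x = 0 and the y-coefficient 3/x - 2/x^2 has a pole at x = 0.
It is a regular singular point because x P_1(x) = p(x) = 2 and x^2 P_2(x) = q(x) = 3x - 2 are polynomials, hence analytic at x = 0.
p(0) = 2,  q(0) = -2.
Indicial equation: r(r-1) + p(0) r + q(0) = 0, i.e. r^2 + (p(0) - 1) r + q(0) = 0, i.e. r^2 + 1 r - 2 = 0.
Discriminant: (1)^2 - 4(-2) = 9, so r = (-1 ± 3)/2.
Solving: r_1 = 1, r_2 = -2.

indicial: r^2 + 1 r - 2 = 0; roots r_1 = 1, r_2 = -2


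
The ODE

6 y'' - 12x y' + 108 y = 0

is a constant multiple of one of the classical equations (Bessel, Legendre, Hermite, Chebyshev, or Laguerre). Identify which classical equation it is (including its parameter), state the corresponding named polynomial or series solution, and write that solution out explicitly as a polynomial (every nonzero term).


All three coefficients share the factor 6; dividing through by 6 gives  y'' - 2x y' + 18 y = 0.
This matches the Hermite equation y'' - 2x y' + 2n y = 0 with 2n = 18, so n = 9; the polynomial solution is H_9(x).
With y = sum_k a_k x^k, matching x^k gives (k+2)(k+1) a_{k+2} = 2(k - n) a_k = 2(k - 9) a_k. The right side vanishes at k = 9, so the series with the parity of 9 terminates at degree 9.
Standard normalization: leading coefficient of H_n is 2^n, so a_9 = 2^9 = 512. Work downward with a_k = (k+1)(k+2) a_{k+2} / (2(k - n)):
  a_7 = (8)(9)(512) / (2(7 - 9)) = 36864/(-4) = -9216
  a_5 = (6)(7)(-9216) / (2(5 - 9)) = -387072/(-8) = 48384
  a_3 = (4)(5)(48384) / (2(3 - 9)) = 967680/(-12) = -80640
  a_1 = (2)(3)(-80640) / (2(1 - 9)) = -483840/(-16) = 30240
Hence H_9(x) = 512 x^9 - 9216 x^7 + 48384 x^5 - 80640 x^3 + 30240 x.

H_9(x); series = 512 x^9 - 9216 x^7 + 48384 x^5 - 80640 x^3 + 30240 x


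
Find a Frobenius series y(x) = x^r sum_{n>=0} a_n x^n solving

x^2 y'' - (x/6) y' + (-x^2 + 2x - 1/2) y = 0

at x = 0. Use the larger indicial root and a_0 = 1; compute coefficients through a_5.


Write in Frobenius form y'' + (p(x)/x) y' + (q(x)/x^2) y = 0:
  p(x) = -1/6,  q(x) = -x^2 + 2x - 1/2.
Indicial equation: r(r-1) + (-1/6) r + (-1/2) = 0 -> roots r_1 = 3/2, r_2 = -1/3.
Take r = r_1 = 3/2. Let y(x) = x^r sum_{n>=0} a_n x^n with a_0 = 1.
Substitute y = x^r sum a_n x^n and match x^{r+n}. The recurrence is
  D(n) a_n + 2 a_{n-1} - 1 a_{n-2} = 0,  where D(n) = (r+n)(r+n-1) + (-1/6)(r+n) + (-1/2).
  a_n = [-2 a_{n-1} + 1 a_{n-2}] / D(n).
Since the indicial polynomial factors as (r - r_1)(r - r_2), D(n) = (r_1 + n - r_1)(r_1 + n - r_2) = n(n + 11/6).
Evaluating step by step (a_0 = 1):
  n = 1: D(1) = 1(1 + 11/6) = 17/6; numerator = -2(1) = -2; a_1 = (-2)/(17/6) = -12/17
  n = 2: D(2) = 2(2 + 11/6) = 23/3; numerator = -2(-12/17) + 1(1) = 41/17; a_2 = (41/17)/(23/3) = 123/391
  n = 3: D(3) = 3(3 + 11/6) = 29/2; numerator = -2(123/391) + 1(-12/17) = -522/391; a_3 = (-522/391)/(29/2) = -36/391
  n = 4: D(4) = 4(4 + 11/6) = 70/3; numerator = -2(-36/391) + 1(123/391) = 195/391; a_4 = (195/391)/(70/3) = 117/5474
  n = 5: D(5) = 5(5 + 11/6) = 205/6; numerator = -2(117/5474) + 1(-36/391) = -369/2737; a_5 = (-369/2737)/(205/6) = -54/13685

r = 3/2; a_0 = 1; a_1 = -12/17; a_2 = 123/391; a_3 = -36/391; a_4 = 117/5474; a_5 = -54/13685


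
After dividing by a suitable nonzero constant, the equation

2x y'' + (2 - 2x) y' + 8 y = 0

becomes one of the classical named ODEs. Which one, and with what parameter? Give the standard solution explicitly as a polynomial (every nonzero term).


All three coefficients share the factor 2; dividing through by 2 gives  x y'' + (1 - x) y' + 4 y = 0.
This matches the Laguerre equation x y'' + (1 - x) y' + n y = 0 with n = 4; the polynomial solution is L_4(x).
With y = sum_k a_k x^k, matching x^k gives (k+1)k a_{k+1} + (k+1) a_{k+1} - k a_k + n a_k = 0, i.e. (k+1)^2 a_{k+1} = (k - n) a_k = (k - 4) a_k. The right side vanishes at k = 4, so the series terminates at degree 4.
Standard normalization L_n(0) = 1 gives a_0 = 1. Work upward with a_{k+1} = (k - 4) a_k / (k+1)^2:
  a_1 = (0 - 4)(1) / 1^2 = -4/1 = -4
  a_2 = (1 - 4)(-4) / 2^2 = 12/4 = 3
  a_3 = (2 - 4)(3) / 3^2 = -6/9 = -2/3
  a_4 = (3 - 4)(-2/3) / 4^2 = (2/3)/16 = 1/24
Hence L_4(x) = x^4/24 - 2 x^3/3 + 3 x^2 - 4 x + 1.

L_4(x); series = x^4/24 - 2 x^3/3 + 3 x^2 - 4 x + 1


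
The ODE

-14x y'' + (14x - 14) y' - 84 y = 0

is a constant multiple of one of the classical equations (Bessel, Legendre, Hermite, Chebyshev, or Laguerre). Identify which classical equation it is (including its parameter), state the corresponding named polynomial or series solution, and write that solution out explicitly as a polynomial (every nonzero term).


All three coefficients share the factor -14; dividing through by -14 gives  x y'' + (1 - x) y' + 6 y = 0.
This matches the Laguerre equation x y'' + (1 - x) y' + n y = 0 with n = 6; the polynomial solution is L_6(x).
With y = sum_k a_k x^k, matching x^k gives (k+1)k a_{k+1} + (k+1) a_{k+1} - k a_k + n a_k = 0, i.e. (k+1)^2 a_{k+1} = (k - n) a_k = (k - 6) a_k. The right side vanishes at k = 6, so the series terminates at degree 6.
Standard normalization L_n(0) = 1 gives a_0 = 1. Work upward with a_{k+1} = (k - 6) a_k / (k+1)^2:
  a_1 = (0 - 6)(1) / 1^2 = -6/1 = -6
  a_2 = (1 - 6)(-6) / 2^2 = 30/4 = 15/2
  a_3 = (2 - 6)(15/2) / 3^2 = -30/9 = -10/3
  a_4 = (3 - 6)(-10/3) / 4^2 = 10/16 = 5/8
  a_5 = (4 - 6)(5/8) / 5^2 = (-5/4)/25 = -1/20
  a_6 = (5 - 6)(-1/20) / 6^2 = (1/20)/36 = 1/720
Hence L_6(x) = x^6/720 - x^5/20 + 5 x^4/8 - 10 x^3/3 + 15 x^2/2 - 6 x + 1.

L_6(x); series = x^6/720 - x^5/20 + 5 x^4/8 - 10 x^3/3 + 15 x^2/2 - 6 x + 1


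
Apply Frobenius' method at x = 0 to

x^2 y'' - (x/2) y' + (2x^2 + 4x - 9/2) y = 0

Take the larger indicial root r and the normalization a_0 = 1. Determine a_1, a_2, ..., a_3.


Write in Frobenius form y'' + (p(x)/x) y' + (q(x)/x^2) y = 0:
  p(x) = -1/2,  q(x) = 2x^2 + 4x - 9/2.
Indicial equation: r(r-1) + (-1/2) r + (-9/2) = 0 -> roots r_1 = 3, r_2 = -3/2.
Take r = r_1 = 3. Let y(x) = x^r sum_{n>=0} a_n x^n with a_0 = 1.
Substitute y = x^r sum a_n x^n and match x^{r+n}. The recurrence is
  D(n) a_n + 4 a_{n-1} + 2 a_{n-2} = 0,  where D(n) = (r+n)(r+n-1) + (-1/2)(r+n) + (-9/2).
  a_n = [-4 a_{n-1} - 2 a_{n-2}] / D(n).
Since the indicial polynomial factors as (r - r_1)(r - r_2), D(n) = (r_1 + n - r_1)(r_1 + n - r_2) = n(n + 9/2).
Evaluating step by step (a_0 = 1):
  n = 1: D(1) = 1(1 + 9/2) = 11/2; numerator = -4(1) = -4; a_1 = (-4)/(11/2) = -8/11
  n = 2: D(2) = 2(2 + 9/2) = 13; numerator = -4(-8/11) - 2(1) = 10/11; a_2 = (10/11)/(13) = 10/143
  n = 3: D(3) = 3(3 + 9/2) = 45/2; numerator = -4(10/143) - 2(-8/11) = 168/143; a_3 = (168/143)/(45/2) = 112/2145

r = 3; a_0 = 1; a_1 = -8/11; a_2 = 10/143; a_3 = 112/2145


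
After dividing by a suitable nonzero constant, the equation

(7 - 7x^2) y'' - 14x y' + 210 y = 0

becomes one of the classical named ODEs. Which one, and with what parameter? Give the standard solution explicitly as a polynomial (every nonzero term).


All three coefficients share the factor 7; dividing through by 7 gives  (1 - x^2) y'' - 2x y' + 30 y = 0.
This matches the Legendre equation (1 - x^2) y'' - 2x y' + n(n+1) y = 0 (note the -2x y' term) with n(n+1) = 30, so n = 5; the polynomial solution is P_5(x).
With y = sum_k a_k x^k, matching x^k gives (k+2)(k+1) a_{k+2} = [k(k+1) - n(n+1)] a_k = (k - 5)(k + 6) a_k. The right side vanishes at k = 5, so the series with the parity of 5 terminates at degree 5.
Standard normalization (P_n(1) = 1): leading coefficient (2n)!/(2^n (n!)^2) = 3628800/(32*14400) = 63/8, so a_5 = 63/8. Work downward with a_k = (k+1)(k+2) a_{k+2} / ((k - 5)(k + 6)):
  a_3 = (4)(5)(63/8) / ((3 - 5)(3 + 6)) = (315/2)/(-18) = -35/4
  a_1 = (2)(3)(-35/4) / ((1 - 5)(1 + 6)) = (-105/2)/(-28) = 15/8
Hence P_5(x) = 63 x^5/8 - 35 x^3/4 + 15 x/8.

P_5(x); series = 63 x^5/8 - 35 x^3/4 + 15 x/8


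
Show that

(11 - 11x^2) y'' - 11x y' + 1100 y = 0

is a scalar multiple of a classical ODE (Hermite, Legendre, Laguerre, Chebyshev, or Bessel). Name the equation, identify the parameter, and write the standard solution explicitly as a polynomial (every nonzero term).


All three coefficients share the factor 11; dividing through by 11 gives  (1 - x^2) y'' - x y' + 100 y = 0.
This matches the Chebyshev equation (1 - x^2) y'' - x y' + n^2 y = 0 (note the -x y' term, not -2x y') with n^2 = 100, so n = 10; the polynomial solution is T_10(x).
With y = sum_k a_k x^k, matching x^k gives (k+2)(k+1) a_{k+2} = (k^2 - n^2) a_k = (k - 10)(k + 10) a_k. The right side vanishes at k = 10, so the series with the parity of 10 terminates at degree 10.
Standard normalization: leading coefficient of T_n is 2^(n-1), so a_10 = 2^9 = 512. Work downward with a_k = (k+1)(k+2) a_{k+2} / ((k - 10)(k + 10)):
  a_8 = (9)(10)(512) / ((8 - 10)(8 + 10)) = 46080/(-36) = -1280
  a_6 = (7)(8)(-1280) / ((6 - 10)(6 + 10)) = -71680/(-64) = 1120
  a_4 = (5)(6)(1120) / ((4 - 10)(4 + 10)) = 33600/(-84) = -400
  a_2 = (3)(4)(-400) / ((2 - 10)(2 + 10)) = -4800/(-96) = 50
  a_0 = (1)(2)(50) / ((0 - 10)(0 + 10)) = 100/(-100) = -1
Hence T_10(x) = 512 x^10 - 1280 x^8 + 1120 x^6 - 400 x^4 + 50 x^2 - 1.

T_10(x); series = 512 x^10 - 1280 x^8 + 1120 x^6 - 400 x^4 + 50 x^2 - 1


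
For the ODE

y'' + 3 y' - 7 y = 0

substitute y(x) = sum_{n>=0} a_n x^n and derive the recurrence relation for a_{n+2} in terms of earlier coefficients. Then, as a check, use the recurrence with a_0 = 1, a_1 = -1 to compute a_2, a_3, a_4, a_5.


Substitute y = sum_n a_n x^n.
y''(x) has coefficient (n+2)(n+1) a_{n+2} at x^n;
3 y'(x) has coefficient 3 (n+1) a_{n+1} at x^n;
-7 y(x) has coefficient -7 a_n at x^n.
Matching x^n: (n+2)(n+1) a_{n+2} + 3 (n+1) a_{n+1} - 7 a_n = 0.
Thus a_{n+2} = [-3 (n+1) a_{n+1} + 7 a_n] / ((n+1)(n+2)).

Check with a_0 = 1, a_1 = -1 (apply the recurrence for n = 0, 1, 2, 3): a_0 = 1, a_1 = -1, a_2 = 5, a_3 = -37/6, a_4 = 181/24, a_5 = -401/60.

a_(n+2) = [-3 (n+1) a_(n+1) + 7 a_n] / ((n+1)(n+2)); check: a_0 = 1, a_1 = -1, a_2 = 5, a_3 = -37/6, a_4 = 181/24, a_5 = -401/60


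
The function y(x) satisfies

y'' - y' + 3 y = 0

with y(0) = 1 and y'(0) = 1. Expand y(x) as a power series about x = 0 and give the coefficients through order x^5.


Ansatz: y(x) = sum_{n>=0} a_n x^n, so y'(x) = sum_{n>=1} n a_n x^(n-1) and y''(x) = sum_{n>=2} n(n-1) a_n x^(n-2).
Substitute into P(x) y'' + Q(x) y' + R(x) y = 0 with P(x) = 1, Q(x) = -1, R(x) = 3, and match powers of x.
Initial conditions: a_0 = 1, a_1 = 1.
Setting the coefficient of each power of x to zero and solving order by order (substituting the coefficients already found):
  x^0: 2 a_2 - a_1 + 3 a_0 = 0  ->  2 a_2 = a_1 - 3 a_0 = -2  ->  a_2 = -1
  x^1: 6 a_3 - 2 a_2 + 3 a_1 = 0  ->  6 a_3 = 2 a_2 - 3 a_1 = -5  ->  a_3 = -5/6
  x^2: 12 a_4 - 3 a_3 + 3 a_2 = 0  ->  12 a_4 = 3 a_3 - 3 a_2 = 1/2  ->  a_4 = 1/24
  x^3: 20 a_5 - 4 a_4 + 3 a_3 = 0  ->  20 a_5 = 4 a_4 - 3 a_3 = 8/3  ->  a_5 = 2/15
Truncated series: y(x) = 1 + x - x^2 - (5/6) x^3 + (1/24) x^4 + (2/15) x^5 + O(x^6).

a_0 = 1; a_1 = 1; a_2 = -1; a_3 = -5/6; a_4 = 1/24; a_5 = 2/15


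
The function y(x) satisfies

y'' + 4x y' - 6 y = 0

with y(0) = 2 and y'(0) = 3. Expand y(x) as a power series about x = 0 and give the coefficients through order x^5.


Ansatz: y(x) = sum_{n>=0} a_n x^n, so y'(x) = sum_{n>=1} n a_n x^(n-1) and y''(x) = sum_{n>=2} n(n-1) a_n x^(n-2).
Substitute into P(x) y'' + Q(x) y' + R(x) y = 0 with P(x) = 1, Q(x) = 4x, R(x) = -6, and match powers of x.
Initial conditions: a_0 = 2, a_1 = 3.
Setting the coefficient of each power of x to zero and solving order by order (substituting the coefficients already found):
  x^0: 2 a_2 - 6 a_0 = 0  ->  2 a_2 = 6 a_0 = 12  ->  a_2 = 6
  x^1: 6 a_3 - 2 a_1 = 0  ->  6 a_3 = 2 a_1 = 6  ->  a_3 = 1
  x^2: 12 a_4 + 2 a_2 = 0  ->  12 a_4 = -2 a_2 = -12  ->  a_4 = -1
  x^3: 20 a_5 + 6 a_3 = 0  ->  20 a_5 = -6 a_3 = -6  ->  a_5 = -3/10
Truncated series: y(x) = 2 + 3 x + 6 x^2 + x^3 - x^4 - (3/10) x^5 + O(x^6).

a_0 = 2; a_1 = 3; a_2 = 6; a_3 = 1; a_4 = -1; a_5 = -3/10


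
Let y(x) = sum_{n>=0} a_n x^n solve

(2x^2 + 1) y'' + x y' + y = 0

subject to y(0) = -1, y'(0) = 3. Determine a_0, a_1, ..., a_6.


Ansatz: y(x) = sum_{n>=0} a_n x^n, so y'(x) = sum_{n>=1} n a_n x^(n-1) and y''(x) = sum_{n>=2} n(n-1) a_n x^(n-2).
Substitute into P(x) y'' + Q(x) y' + R(x) y = 0 with P(x) = 2x^2 + 1, Q(x) = x, R(x) = 1, and match powers of x.
Initial conditions: a_0 = -1, a_1 = 3.
Setting the coefficient of each power of x to zero and solving order by order (substituting the coefficients already found):
  x^0: 2 a_2 + a_0 = 0  ->  2 a_2 = -a_0 = 1  ->  a_2 = 1/2
  x^1: 6 a_3 + 2 a_1 = 0  ->  6 a_3 = -2 a_1 = -6  ->  a_3 = -1
  x^2: 12 a_4 + 7 a_2 = 0  ->  12 a_4 = -7 a_2 = -7/2  ->  a_4 = -7/24
  x^3: 20 a_5 + 16 a_3 = 0  ->  20 a_5 = -16 a_3 = 16  ->  a_5 = 4/5
  x^4: 30 a_6 + 29 a_4 = 0  ->  30 a_6 = -29 a_4 = 203/24  ->  a_6 = 203/720
Truncated series: y(x) = -1 + 3 x + (1/2) x^2 - x^3 - (7/24) x^4 + (4/5) x^5 + (203/720) x^6 + O(x^7).

a_0 = -1; a_1 = 3; a_2 = 1/2; a_3 = -1; a_4 = -7/24; a_5 = 4/5; a_6 = 203/720


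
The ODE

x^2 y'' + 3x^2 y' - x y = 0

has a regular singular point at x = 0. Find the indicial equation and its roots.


Divide by x^2 to reach normal form y'' + P_1(x) y' + P_2(x) y = 0 with P_1(x) = 3 and P_2(x) = -1/x.
x = 0 is a singular point because the y-coefficient -1/x has a pole at x = 0.
It is a regular singular point because x P_1(x) = p(x) = 3x and x^2 P_2(x) = q(x) = -x are polynomials, hence analytic at x = 0.
p(0) = 0,  q(0) = 0.
Indicial equation: r(r-1) + p(0) r + q(0) = 0, i.e. r^2 + (p(0) - 1) r + q(0) = 0, i.e. r^2 - 1 r = 0.
Discriminant: (-1)^2 - 4(0) = 1, so r = (1 ± 1)/2.
Solving: r_1 = 1, r_2 = 0.

indicial: r^2 - 1 r = 0; roots r_1 = 1, r_2 = 0


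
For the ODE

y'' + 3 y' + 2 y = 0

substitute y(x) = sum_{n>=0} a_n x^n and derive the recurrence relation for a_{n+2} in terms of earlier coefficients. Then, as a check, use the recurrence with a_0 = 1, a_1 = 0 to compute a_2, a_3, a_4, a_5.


Substitute y = sum_n a_n x^n.
y''(x) has coefficient (n+2)(n+1) a_{n+2} at x^n;
3 y'(x) has coefficient 3 (n+1) a_{n+1} at x^n;
2 y(x) has coefficient 2 a_n at x^n.
Matching x^n: (n+2)(n+1) a_{n+2} + 3 (n+1) a_{n+1} + 2 a_n = 0.
Thus a_{n+2} = [-3 (n+1) a_{n+1} - 2 a_n] / ((n+1)(n+2)).

Check with a_0 = 1, a_1 = 0 (apply the recurrence for n = 0, 1, 2, 3): a_0 = 1, a_1 = 0, a_2 = -1, a_3 = 1, a_4 = -7/12, a_5 = 1/4.

a_(n+2) = [-3 (n+1) a_(n+1) - 2 a_n] / ((n+1)(n+2)); check: a_0 = 1, a_1 = 0, a_2 = -1, a_3 = 1, a_4 = -7/12, a_5 = 1/4


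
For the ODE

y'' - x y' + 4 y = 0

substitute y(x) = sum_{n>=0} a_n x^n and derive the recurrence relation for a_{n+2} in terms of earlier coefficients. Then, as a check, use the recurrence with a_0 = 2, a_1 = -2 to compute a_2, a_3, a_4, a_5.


Substitute y = sum_n a_n x^n.
y''(x) has coefficient (n+2)(n+1) a_{n+2} at x^n;
-x y'(x) has coefficient -n a_n at x^n (shift);
4 y(x) has coefficient 4 a_n at x^n.
Matching x^n: (n+2)(n+1) a_{n+2} + (-n + 4) a_n = 0.
Thus a_{n+2} = (n - 4) / ((n+1)(n+2)) * a_n.

Check with a_0 = 2, a_1 = -2 (apply the recurrence for n = 0, 1, 2, 3): a_0 = 2, a_1 = -2, a_2 = -4, a_3 = 1, a_4 = 2/3, a_5 = -1/20.

a_(n+2) = (n - 4) / ((n+1)(n+2)) * a_n; check: a_0 = 2, a_1 = -2, a_2 = -4, a_3 = 1, a_4 = 2/3, a_5 = -1/20


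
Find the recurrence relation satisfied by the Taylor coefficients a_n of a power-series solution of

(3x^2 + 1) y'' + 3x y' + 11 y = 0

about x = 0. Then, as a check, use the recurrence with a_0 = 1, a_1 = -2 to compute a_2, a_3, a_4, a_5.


Substitute y = sum_n a_n x^n.
(1 + 3 x^2) y'' contributes (n+2)(n+1) a_{n+2} + 3 n(n-1) a_n at x^n.
3 x y'(x) contributes 3 n a_n at x^n.
11 y(x) contributes 11 a_n at x^n.
Matching x^n: (n+2)(n+1) a_{n+2} + (3 n(n-1) + 3 n + 11) a_n = 0.
Thus a_{n+2} = (-3 n(n-1) - 3 n - 11) / ((n+1)(n+2)) * a_n.

Check with a_0 = 1, a_1 = -2 (apply the recurrence for n = 0, 1, 2, 3): a_0 = 1, a_1 = -2, a_2 = -11/2, a_3 = 14/3, a_4 = 253/24, a_5 = -133/15.

a_(n+2) = (-3 n(n-1) - 3 n - 11) / ((n+1)(n+2)) * a_n; check: a_0 = 1, a_1 = -2, a_2 = -11/2, a_3 = 14/3, a_4 = 253/24, a_5 = -133/15


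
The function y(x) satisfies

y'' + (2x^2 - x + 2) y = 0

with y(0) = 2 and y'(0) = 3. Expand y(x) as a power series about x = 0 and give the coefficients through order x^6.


Ansatz: y(x) = sum_{n>=0} a_n x^n, so y'(x) = sum_{n>=1} n a_n x^(n-1) and y''(x) = sum_{n>=2} n(n-1) a_n x^(n-2).
Substitute into P(x) y'' + Q(x) y' + R(x) y = 0 with P(x) = 1, Q(x) = 0, R(x) = 2x^2 - x + 2, and match powers of x.
Initial conditions: a_0 = 2, a_1 = 3.
Setting the coefficient of each power of x to zero and solving order by order (substituting the coefficients already found):
  x^0: 2 a_2 + 2 a_0 = 0  ->  2 a_2 = -2 a_0 = -4  ->  a_2 = -2
  x^1: 6 a_3 + 2 a_1 - a_0 = 0  ->  6 a_3 = -2 a_1 + a_0 = -4  ->  a_3 = -2/3
  x^2: 12 a_4 + 2 a_2 - a_1 + 2 a_0 = 0  ->  12 a_4 = -2 a_2 + a_1 - 2 a_0 = 3  ->  a_4 = 1/4
  x^3: 20 a_5 + 2 a_3 - a_2 + 2 a_1 = 0  ->  20 a_5 = -2 a_3 + a_2 - 2 a_1 = -20/3  ->  a_5 = -1/3
  x^4: 30 a_6 + 2 a_4 - a_3 + 2 a_2 = 0  ->  30 a_6 = -2 a_4 + a_3 - 2 a_2 = 17/6  ->  a_6 = 17/180
Truncated series: y(x) = 2 + 3 x - 2 x^2 - (2/3) x^3 + (1/4) x^4 - (1/3) x^5 + (17/180) x^6 + O(x^7).

a_0 = 2; a_1 = 3; a_2 = -2; a_3 = -2/3; a_4 = 1/4; a_5 = -1/3; a_6 = 17/180


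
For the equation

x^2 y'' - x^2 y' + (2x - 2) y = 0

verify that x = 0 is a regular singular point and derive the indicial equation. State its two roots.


Divide by x^2 to reach normal form y'' + P_1(x) y' + P_2(x) y = 0 with P_1(x) = -1 and P_2(x) = 2/x - 2/x^2.
x = 0 is a singular point because the y-coefficient 2/x - 2/x^2 has a pole at x = 0.
It is a regular singular point because x P_1(x) = p(x) = -x and x^2 P_2(x) = q(x) = 2x - 2 are polynomials, hence analytic at x = 0.
p(0) = 0,  q(0) = -2.
Indicial equation: r(r-1) + p(0) r + q(0) = 0, i.e. r^2 + (p(0) - 1) r + q(0) = 0, i.e. r^2 - 1 r - 2 = 0.
Discriminant: (-1)^2 - 4(-2) = 9, so r = (1 ± 3)/2.
Solving: r_1 = 2, r_2 = -1.

indicial: r^2 - 1 r - 2 = 0; roots r_1 = 2, r_2 = -1


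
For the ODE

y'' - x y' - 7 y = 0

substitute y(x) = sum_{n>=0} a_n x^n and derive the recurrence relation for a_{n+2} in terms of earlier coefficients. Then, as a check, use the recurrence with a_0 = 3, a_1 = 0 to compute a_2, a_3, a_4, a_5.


Substitute y = sum_n a_n x^n.
y''(x) has coefficient (n+2)(n+1) a_{n+2} at x^n;
-x y'(x) has coefficient -n a_n at x^n (shift);
-7 y(x) has coefficient -7 a_n at x^n.
Matching x^n: (n+2)(n+1) a_{n+2} + (-n - 7) a_n = 0.
Thus a_{n+2} = (n + 7) / ((n+1)(n+2)) * a_n.

Check with a_0 = 3, a_1 = 0 (apply the recurrence for n = 0, 1, 2, 3): a_0 = 3, a_1 = 0, a_2 = 21/2, a_3 = 0, a_4 = 63/8, a_5 = 0.

a_(n+2) = (n + 7) / ((n+1)(n+2)) * a_n; check: a_0 = 3, a_1 = 0, a_2 = 21/2, a_3 = 0, a_4 = 63/8, a_5 = 0
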